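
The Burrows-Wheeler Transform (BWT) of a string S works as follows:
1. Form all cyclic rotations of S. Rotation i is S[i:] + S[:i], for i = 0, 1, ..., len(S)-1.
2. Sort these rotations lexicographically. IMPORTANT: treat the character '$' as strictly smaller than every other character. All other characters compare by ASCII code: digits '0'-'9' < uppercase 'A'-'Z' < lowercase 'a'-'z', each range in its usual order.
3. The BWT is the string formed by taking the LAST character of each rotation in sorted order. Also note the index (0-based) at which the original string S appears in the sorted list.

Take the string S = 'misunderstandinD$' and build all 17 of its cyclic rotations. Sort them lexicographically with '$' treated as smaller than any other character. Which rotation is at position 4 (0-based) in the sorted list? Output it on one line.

Answer: dinD$misunderstan

Derivation:
All 17 rotations (rotation i = S[i:]+S[:i]):
  rot[0] = misunderstandinD$
  rot[1] = isunderstandinD$m
  rot[2] = sunderstandinD$mi
  rot[3] = understandinD$mis
  rot[4] = nderstandinD$misu
  rot[5] = derstandinD$misun
  rot[6] = erstandinD$misund
  rot[7] = rstandinD$misunde
  rot[8] = standinD$misunder
  rot[9] = tandinD$misunders
  rot[10] = andinD$misunderst
  rot[11] = ndinD$misundersta
  rot[12] = dinD$misunderstan
  rot[13] = inD$misunderstand
  rot[14] = nD$misunderstandi
  rot[15] = D$misunderstandin
  rot[16] = $misunderstandinD
Sorted (with $ < everything):
  sorted[0] = $misunderstandinD
  sorted[1] = D$misunderstandin
  sorted[2] = andinD$misunderst
  sorted[3] = derstandinD$misun
  sorted[4] = dinD$misunderstan
  sorted[5] = erstandinD$misund
  sorted[6] = inD$misunderstand
  sorted[7] = isunderstandinD$m
  sorted[8] = misunderstandinD$
  sorted[9] = nD$misunderstandi
  sorted[10] = nderstandinD$misu
  sorted[11] = ndinD$misundersta
  sorted[12] = rstandinD$misunde
  sorted[13] = standinD$misunder
  sorted[14] = sunderstandinD$mi
  sorted[15] = tandinD$misunders
  sorted[16] = understandinD$mis
sorted[4] = dinD$misunderstan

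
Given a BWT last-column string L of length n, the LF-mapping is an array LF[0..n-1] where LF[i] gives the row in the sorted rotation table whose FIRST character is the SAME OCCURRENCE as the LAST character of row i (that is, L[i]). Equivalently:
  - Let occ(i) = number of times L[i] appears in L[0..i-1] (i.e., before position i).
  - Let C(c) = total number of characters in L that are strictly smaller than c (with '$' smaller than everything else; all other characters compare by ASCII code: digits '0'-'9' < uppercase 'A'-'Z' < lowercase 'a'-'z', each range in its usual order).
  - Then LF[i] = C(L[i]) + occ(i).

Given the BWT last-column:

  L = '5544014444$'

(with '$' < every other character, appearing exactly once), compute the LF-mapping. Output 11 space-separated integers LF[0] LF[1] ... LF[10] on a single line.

Char counts: '$':1, '0':1, '1':1, '4':6, '5':2
C (first-col start): C('$')=0, C('0')=1, C('1')=2, C('4')=3, C('5')=9
L[0]='5': occ=0, LF[0]=C('5')+0=9+0=9
L[1]='5': occ=1, LF[1]=C('5')+1=9+1=10
L[2]='4': occ=0, LF[2]=C('4')+0=3+0=3
L[3]='4': occ=1, LF[3]=C('4')+1=3+1=4
L[4]='0': occ=0, LF[4]=C('0')+0=1+0=1
L[5]='1': occ=0, LF[5]=C('1')+0=2+0=2
L[6]='4': occ=2, LF[6]=C('4')+2=3+2=5
L[7]='4': occ=3, LF[7]=C('4')+3=3+3=6
L[8]='4': occ=4, LF[8]=C('4')+4=3+4=7
L[9]='4': occ=5, LF[9]=C('4')+5=3+5=8
L[10]='$': occ=0, LF[10]=C('$')+0=0+0=0

Answer: 9 10 3 4 1 2 5 6 7 8 0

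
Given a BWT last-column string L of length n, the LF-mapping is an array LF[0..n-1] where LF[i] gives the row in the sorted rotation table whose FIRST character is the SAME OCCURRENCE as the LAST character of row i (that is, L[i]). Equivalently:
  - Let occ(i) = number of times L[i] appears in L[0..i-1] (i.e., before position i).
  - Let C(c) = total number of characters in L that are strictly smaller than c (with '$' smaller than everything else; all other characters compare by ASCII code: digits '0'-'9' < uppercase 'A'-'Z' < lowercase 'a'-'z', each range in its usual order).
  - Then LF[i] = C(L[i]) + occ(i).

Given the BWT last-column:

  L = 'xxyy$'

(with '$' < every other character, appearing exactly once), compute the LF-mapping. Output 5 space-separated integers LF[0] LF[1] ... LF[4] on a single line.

Char counts: '$':1, 'x':2, 'y':2
C (first-col start): C('$')=0, C('x')=1, C('y')=3
L[0]='x': occ=0, LF[0]=C('x')+0=1+0=1
L[1]='x': occ=1, LF[1]=C('x')+1=1+1=2
L[2]='y': occ=0, LF[2]=C('y')+0=3+0=3
L[3]='y': occ=1, LF[3]=C('y')+1=3+1=4
L[4]='$': occ=0, LF[4]=C('$')+0=0+0=0

Answer: 1 2 3 4 0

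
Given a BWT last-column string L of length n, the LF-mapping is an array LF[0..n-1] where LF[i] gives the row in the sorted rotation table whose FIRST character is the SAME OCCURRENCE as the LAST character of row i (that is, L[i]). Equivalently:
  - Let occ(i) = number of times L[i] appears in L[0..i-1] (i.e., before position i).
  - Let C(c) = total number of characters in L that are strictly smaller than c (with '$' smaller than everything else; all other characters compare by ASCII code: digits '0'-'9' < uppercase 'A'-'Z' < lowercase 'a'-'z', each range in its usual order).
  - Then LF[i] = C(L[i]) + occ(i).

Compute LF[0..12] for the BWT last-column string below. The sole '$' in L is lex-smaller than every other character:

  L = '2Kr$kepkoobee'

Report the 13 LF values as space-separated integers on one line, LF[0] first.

Answer: 1 2 12 0 7 4 11 8 9 10 3 5 6

Derivation:
Char counts: '$':1, '2':1, 'K':1, 'b':1, 'e':3, 'k':2, 'o':2, 'p':1, 'r':1
C (first-col start): C('$')=0, C('2')=1, C('K')=2, C('b')=3, C('e')=4, C('k')=7, C('o')=9, C('p')=11, C('r')=12
L[0]='2': occ=0, LF[0]=C('2')+0=1+0=1
L[1]='K': occ=0, LF[1]=C('K')+0=2+0=2
L[2]='r': occ=0, LF[2]=C('r')+0=12+0=12
L[3]='$': occ=0, LF[3]=C('$')+0=0+0=0
L[4]='k': occ=0, LF[4]=C('k')+0=7+0=7
L[5]='e': occ=0, LF[5]=C('e')+0=4+0=4
L[6]='p': occ=0, LF[6]=C('p')+0=11+0=11
L[7]='k': occ=1, LF[7]=C('k')+1=7+1=8
L[8]='o': occ=0, LF[8]=C('o')+0=9+0=9
L[9]='o': occ=1, LF[9]=C('o')+1=9+1=10
L[10]='b': occ=0, LF[10]=C('b')+0=3+0=3
L[11]='e': occ=1, LF[11]=C('e')+1=4+1=5
L[12]='e': occ=2, LF[12]=C('e')+2=4+2=6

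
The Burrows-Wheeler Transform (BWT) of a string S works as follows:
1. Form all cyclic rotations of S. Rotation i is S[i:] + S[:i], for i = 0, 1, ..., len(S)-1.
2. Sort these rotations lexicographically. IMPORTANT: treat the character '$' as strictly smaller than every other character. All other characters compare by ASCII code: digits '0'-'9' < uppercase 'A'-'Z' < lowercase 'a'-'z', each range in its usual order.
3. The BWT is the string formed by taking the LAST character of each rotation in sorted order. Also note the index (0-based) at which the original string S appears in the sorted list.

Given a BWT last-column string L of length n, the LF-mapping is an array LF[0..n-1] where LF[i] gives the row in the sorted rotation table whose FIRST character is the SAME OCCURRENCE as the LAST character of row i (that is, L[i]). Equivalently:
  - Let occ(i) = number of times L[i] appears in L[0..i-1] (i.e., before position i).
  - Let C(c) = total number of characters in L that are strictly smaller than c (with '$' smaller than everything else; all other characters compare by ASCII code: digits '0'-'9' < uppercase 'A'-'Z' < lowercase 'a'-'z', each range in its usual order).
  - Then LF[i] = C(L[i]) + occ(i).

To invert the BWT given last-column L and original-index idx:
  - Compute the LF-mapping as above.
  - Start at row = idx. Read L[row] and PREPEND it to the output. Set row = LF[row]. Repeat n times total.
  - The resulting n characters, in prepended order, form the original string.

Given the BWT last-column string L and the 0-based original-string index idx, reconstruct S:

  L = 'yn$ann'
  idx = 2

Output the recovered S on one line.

LF mapping: 5 2 0 1 3 4
Walk LF starting at row 2, prepending L[row]:
  step 1: row=2, L[2]='$', prepend. Next row=LF[2]=0
  step 2: row=0, L[0]='y', prepend. Next row=LF[0]=5
  step 3: row=5, L[5]='n', prepend. Next row=LF[5]=4
  step 4: row=4, L[4]='n', prepend. Next row=LF[4]=3
  step 5: row=3, L[3]='a', prepend. Next row=LF[3]=1
  step 6: row=1, L[1]='n', prepend. Next row=LF[1]=2
Reversed output: nanny$

Answer: nanny$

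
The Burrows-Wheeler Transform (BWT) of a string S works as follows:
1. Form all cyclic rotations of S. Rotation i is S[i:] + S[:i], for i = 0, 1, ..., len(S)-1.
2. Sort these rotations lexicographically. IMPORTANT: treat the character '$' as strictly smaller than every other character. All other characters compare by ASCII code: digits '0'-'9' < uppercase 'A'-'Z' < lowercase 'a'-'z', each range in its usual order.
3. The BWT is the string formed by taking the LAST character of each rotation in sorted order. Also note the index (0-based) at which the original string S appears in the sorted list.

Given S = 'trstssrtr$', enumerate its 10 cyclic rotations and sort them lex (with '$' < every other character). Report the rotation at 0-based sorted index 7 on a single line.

All 10 rotations (rotation i = S[i:]+S[:i]):
  rot[0] = trstssrtr$
  rot[1] = rstssrtr$t
  rot[2] = stssrtr$tr
  rot[3] = tssrtr$trs
  rot[4] = ssrtr$trst
  rot[5] = srtr$trsts
  rot[6] = rtr$trstss
  rot[7] = tr$trstssr
  rot[8] = r$trstssrt
  rot[9] = $trstssrtr
Sorted (with $ < everything):
  sorted[0] = $trstssrtr
  sorted[1] = r$trstssrt
  sorted[2] = rstssrtr$t
  sorted[3] = rtr$trstss
  sorted[4] = srtr$trsts
  sorted[5] = ssrtr$trst
  sorted[6] = stssrtr$tr
  sorted[7] = tr$trstssr
  sorted[8] = trstssrtr$
  sorted[9] = tssrtr$trs
sorted[7] = tr$trstssr

Answer: tr$trstssr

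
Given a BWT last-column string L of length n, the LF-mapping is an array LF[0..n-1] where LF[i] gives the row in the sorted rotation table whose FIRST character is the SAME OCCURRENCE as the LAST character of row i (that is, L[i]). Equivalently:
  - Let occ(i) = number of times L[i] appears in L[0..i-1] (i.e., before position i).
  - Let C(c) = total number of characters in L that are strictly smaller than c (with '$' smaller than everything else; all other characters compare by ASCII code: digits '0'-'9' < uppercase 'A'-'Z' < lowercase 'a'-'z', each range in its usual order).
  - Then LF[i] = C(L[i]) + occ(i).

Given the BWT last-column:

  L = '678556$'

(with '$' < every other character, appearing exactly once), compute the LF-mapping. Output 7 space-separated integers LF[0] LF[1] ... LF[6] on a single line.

Answer: 3 5 6 1 2 4 0

Derivation:
Char counts: '$':1, '5':2, '6':2, '7':1, '8':1
C (first-col start): C('$')=0, C('5')=1, C('6')=3, C('7')=5, C('8')=6
L[0]='6': occ=0, LF[0]=C('6')+0=3+0=3
L[1]='7': occ=0, LF[1]=C('7')+0=5+0=5
L[2]='8': occ=0, LF[2]=C('8')+0=6+0=6
L[3]='5': occ=0, LF[3]=C('5')+0=1+0=1
L[4]='5': occ=1, LF[4]=C('5')+1=1+1=2
L[5]='6': occ=1, LF[5]=C('6')+1=3+1=4
L[6]='$': occ=0, LF[6]=C('$')+0=0+0=0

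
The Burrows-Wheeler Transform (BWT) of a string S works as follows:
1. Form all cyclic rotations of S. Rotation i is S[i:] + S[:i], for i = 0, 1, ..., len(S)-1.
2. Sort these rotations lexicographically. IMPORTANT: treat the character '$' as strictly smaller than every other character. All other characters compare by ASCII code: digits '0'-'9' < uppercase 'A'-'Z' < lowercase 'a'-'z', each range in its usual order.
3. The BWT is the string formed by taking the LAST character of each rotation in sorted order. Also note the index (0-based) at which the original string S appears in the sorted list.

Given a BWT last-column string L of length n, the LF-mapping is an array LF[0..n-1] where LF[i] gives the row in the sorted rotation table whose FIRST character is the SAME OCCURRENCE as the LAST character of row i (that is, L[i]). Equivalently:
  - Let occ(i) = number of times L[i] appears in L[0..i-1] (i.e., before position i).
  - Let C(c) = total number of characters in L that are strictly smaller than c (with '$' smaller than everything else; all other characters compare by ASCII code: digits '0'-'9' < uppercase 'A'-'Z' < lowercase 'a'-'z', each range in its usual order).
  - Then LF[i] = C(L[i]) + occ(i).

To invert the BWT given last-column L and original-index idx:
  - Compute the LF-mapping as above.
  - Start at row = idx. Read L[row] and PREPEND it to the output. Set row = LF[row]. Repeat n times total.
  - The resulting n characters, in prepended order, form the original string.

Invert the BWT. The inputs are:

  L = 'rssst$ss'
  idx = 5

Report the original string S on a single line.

Answer: sstsssr$

Derivation:
LF mapping: 1 2 3 4 7 0 5 6
Walk LF starting at row 5, prepending L[row]:
  step 1: row=5, L[5]='$', prepend. Next row=LF[5]=0
  step 2: row=0, L[0]='r', prepend. Next row=LF[0]=1
  step 3: row=1, L[1]='s', prepend. Next row=LF[1]=2
  step 4: row=2, L[2]='s', prepend. Next row=LF[2]=3
  step 5: row=3, L[3]='s', prepend. Next row=LF[3]=4
  step 6: row=4, L[4]='t', prepend. Next row=LF[4]=7
  step 7: row=7, L[7]='s', prepend. Next row=LF[7]=6
  step 8: row=6, L[6]='s', prepend. Next row=LF[6]=5
Reversed output: sstsssr$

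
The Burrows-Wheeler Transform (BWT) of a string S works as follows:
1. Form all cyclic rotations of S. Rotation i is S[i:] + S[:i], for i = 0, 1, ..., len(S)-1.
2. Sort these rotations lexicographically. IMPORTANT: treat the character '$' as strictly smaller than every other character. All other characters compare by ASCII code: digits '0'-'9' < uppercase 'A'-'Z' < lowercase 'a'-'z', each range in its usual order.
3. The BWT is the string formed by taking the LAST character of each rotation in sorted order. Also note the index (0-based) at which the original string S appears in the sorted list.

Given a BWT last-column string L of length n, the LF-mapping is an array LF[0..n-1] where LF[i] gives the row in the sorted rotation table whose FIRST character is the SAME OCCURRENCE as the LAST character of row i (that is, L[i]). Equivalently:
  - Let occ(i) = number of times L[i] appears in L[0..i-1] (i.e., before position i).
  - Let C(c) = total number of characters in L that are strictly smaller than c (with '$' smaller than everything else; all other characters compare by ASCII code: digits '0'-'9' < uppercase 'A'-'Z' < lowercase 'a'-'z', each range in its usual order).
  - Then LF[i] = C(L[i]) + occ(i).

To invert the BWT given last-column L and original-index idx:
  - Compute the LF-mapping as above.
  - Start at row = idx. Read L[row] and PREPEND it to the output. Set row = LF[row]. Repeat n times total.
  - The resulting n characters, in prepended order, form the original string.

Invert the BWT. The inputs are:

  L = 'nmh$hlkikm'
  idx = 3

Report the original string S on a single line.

Answer: imhhklkmn$

Derivation:
LF mapping: 9 7 1 0 2 6 4 3 5 8
Walk LF starting at row 3, prepending L[row]:
  step 1: row=3, L[3]='$', prepend. Next row=LF[3]=0
  step 2: row=0, L[0]='n', prepend. Next row=LF[0]=9
  step 3: row=9, L[9]='m', prepend. Next row=LF[9]=8
  step 4: row=8, L[8]='k', prepend. Next row=LF[8]=5
  step 5: row=5, L[5]='l', prepend. Next row=LF[5]=6
  step 6: row=6, L[6]='k', prepend. Next row=LF[6]=4
  step 7: row=4, L[4]='h', prepend. Next row=LF[4]=2
  step 8: row=2, L[2]='h', prepend. Next row=LF[2]=1
  step 9: row=1, L[1]='m', prepend. Next row=LF[1]=7
  step 10: row=7, L[7]='i', prepend. Next row=LF[7]=3
Reversed output: imhhklkmn$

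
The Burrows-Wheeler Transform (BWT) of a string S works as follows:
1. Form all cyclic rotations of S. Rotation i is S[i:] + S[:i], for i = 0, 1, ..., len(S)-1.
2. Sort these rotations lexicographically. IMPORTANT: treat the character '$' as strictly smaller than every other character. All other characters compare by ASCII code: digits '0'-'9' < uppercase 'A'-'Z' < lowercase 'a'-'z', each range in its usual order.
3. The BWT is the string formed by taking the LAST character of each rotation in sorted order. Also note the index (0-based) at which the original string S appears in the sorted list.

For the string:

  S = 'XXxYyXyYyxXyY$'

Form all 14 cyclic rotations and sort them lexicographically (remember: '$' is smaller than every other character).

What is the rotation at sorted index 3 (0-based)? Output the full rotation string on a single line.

All 14 rotations (rotation i = S[i:]+S[:i]):
  rot[0] = XXxYyXyYyxXyY$
  rot[1] = XxYyXyYyxXyY$X
  rot[2] = xYyXyYyxXyY$XX
  rot[3] = YyXyYyxXyY$XXx
  rot[4] = yXyYyxXyY$XXxY
  rot[5] = XyYyxXyY$XXxYy
  rot[6] = yYyxXyY$XXxYyX
  rot[7] = YyxXyY$XXxYyXy
  rot[8] = yxXyY$XXxYyXyY
  rot[9] = xXyY$XXxYyXyYy
  rot[10] = XyY$XXxYyXyYyx
  rot[11] = yY$XXxYyXyYyxX
  rot[12] = Y$XXxYyXyYyxXy
  rot[13] = $XXxYyXyYyxXyY
Sorted (with $ < everything):
  sorted[0] = $XXxYyXyYyxXyY
  sorted[1] = XXxYyXyYyxXyY$
  sorted[2] = XxYyXyYyxXyY$X
  sorted[3] = XyY$XXxYyXyYyx
  sorted[4] = XyYyxXyY$XXxYy
  sorted[5] = Y$XXxYyXyYyxXy
  sorted[6] = YyXyYyxXyY$XXx
  sorted[7] = YyxXyY$XXxYyXy
  sorted[8] = xXyY$XXxYyXyYy
  sorted[9] = xYyXyYyxXyY$XX
  sorted[10] = yXyYyxXyY$XXxY
  sorted[11] = yY$XXxYyXyYyxX
  sorted[12] = yYyxXyY$XXxYyX
  sorted[13] = yxXyY$XXxYyXyY
sorted[3] = XyY$XXxYyXyYyx

Answer: XyY$XXxYyXyYyx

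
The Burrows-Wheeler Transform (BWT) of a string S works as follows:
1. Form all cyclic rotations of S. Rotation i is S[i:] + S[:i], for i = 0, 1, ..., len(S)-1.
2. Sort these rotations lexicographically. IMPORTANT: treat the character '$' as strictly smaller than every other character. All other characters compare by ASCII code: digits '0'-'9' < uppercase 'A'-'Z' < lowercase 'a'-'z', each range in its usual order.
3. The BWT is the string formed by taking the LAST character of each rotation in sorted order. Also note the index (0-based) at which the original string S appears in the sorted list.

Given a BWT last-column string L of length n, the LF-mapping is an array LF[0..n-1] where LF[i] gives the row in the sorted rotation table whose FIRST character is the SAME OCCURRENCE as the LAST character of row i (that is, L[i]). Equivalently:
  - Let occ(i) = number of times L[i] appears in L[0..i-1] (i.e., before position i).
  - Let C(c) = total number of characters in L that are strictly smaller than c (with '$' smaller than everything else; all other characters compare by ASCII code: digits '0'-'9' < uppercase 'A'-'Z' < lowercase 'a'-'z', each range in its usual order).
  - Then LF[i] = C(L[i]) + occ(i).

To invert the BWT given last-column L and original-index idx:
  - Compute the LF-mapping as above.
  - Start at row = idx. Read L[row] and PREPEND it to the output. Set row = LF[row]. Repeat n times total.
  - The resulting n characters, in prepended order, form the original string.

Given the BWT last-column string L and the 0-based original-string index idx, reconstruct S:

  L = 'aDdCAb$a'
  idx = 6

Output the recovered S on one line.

Answer: badCDAa$

Derivation:
LF mapping: 4 3 7 2 1 6 0 5
Walk LF starting at row 6, prepending L[row]:
  step 1: row=6, L[6]='$', prepend. Next row=LF[6]=0
  step 2: row=0, L[0]='a', prepend. Next row=LF[0]=4
  step 3: row=4, L[4]='A', prepend. Next row=LF[4]=1
  step 4: row=1, L[1]='D', prepend. Next row=LF[1]=3
  step 5: row=3, L[3]='C', prepend. Next row=LF[3]=2
  step 6: row=2, L[2]='d', prepend. Next row=LF[2]=7
  step 7: row=7, L[7]='a', prepend. Next row=LF[7]=5
  step 8: row=5, L[5]='b', prepend. Next row=LF[5]=6
Reversed output: badCDAa$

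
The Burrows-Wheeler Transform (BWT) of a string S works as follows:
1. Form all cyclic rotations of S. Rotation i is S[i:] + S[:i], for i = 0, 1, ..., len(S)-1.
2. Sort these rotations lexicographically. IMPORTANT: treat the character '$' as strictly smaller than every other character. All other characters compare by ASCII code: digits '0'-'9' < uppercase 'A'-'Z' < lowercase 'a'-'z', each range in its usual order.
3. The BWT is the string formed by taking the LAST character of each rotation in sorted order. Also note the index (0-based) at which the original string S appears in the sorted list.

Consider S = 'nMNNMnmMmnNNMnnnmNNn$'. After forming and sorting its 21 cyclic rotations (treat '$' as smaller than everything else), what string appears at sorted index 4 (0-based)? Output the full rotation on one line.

Answer: MnnnmNNn$nMNNMnmMmnNN

Derivation:
All 21 rotations (rotation i = S[i:]+S[:i]):
  rot[0] = nMNNMnmMmnNNMnnnmNNn$
  rot[1] = MNNMnmMmnNNMnnnmNNn$n
  rot[2] = NNMnmMmnNNMnnnmNNn$nM
  rot[3] = NMnmMmnNNMnnnmNNn$nMN
  rot[4] = MnmMmnNNMnnnmNNn$nMNN
  rot[5] = nmMmnNNMnnnmNNn$nMNNM
  rot[6] = mMmnNNMnnnmNNn$nMNNMn
  rot[7] = MmnNNMnnnmNNn$nMNNMnm
  rot[8] = mnNNMnnnmNNn$nMNNMnmM
  rot[9] = nNNMnnnmNNn$nMNNMnmMm
  rot[10] = NNMnnnmNNn$nMNNMnmMmn
  rot[11] = NMnnnmNNn$nMNNMnmMmnN
  rot[12] = MnnnmNNn$nMNNMnmMmnNN
  rot[13] = nnnmNNn$nMNNMnmMmnNNM
  rot[14] = nnmNNn$nMNNMnmMmnNNMn
  rot[15] = nmNNn$nMNNMnmMmnNNMnn
  rot[16] = mNNn$nMNNMnmMmnNNMnnn
  rot[17] = NNn$nMNNMnmMmnNNMnnnm
  rot[18] = Nn$nMNNMnmMmnNNMnnnmN
  rot[19] = n$nMNNMnmMmnNNMnnnmNN
  rot[20] = $nMNNMnmMmnNNMnnnmNNn
Sorted (with $ < everything):
  sorted[0] = $nMNNMnmMmnNNMnnnmNNn
  sorted[1] = MNNMnmMmnNNMnnnmNNn$n
  sorted[2] = MmnNNMnnnmNNn$nMNNMnm
  sorted[3] = MnmMmnNNMnnnmNNn$nMNN
  sorted[4] = MnnnmNNn$nMNNMnmMmnNN
  sorted[5] = NMnmMmnNNMnnnmNNn$nMN
  sorted[6] = NMnnnmNNn$nMNNMnmMmnN
  sorted[7] = NNMnmMmnNNMnnnmNNn$nM
  sorted[8] = NNMnnnmNNn$nMNNMnmMmn
  sorted[9] = NNn$nMNNMnmMmnNNMnnnm
  sorted[10] = Nn$nMNNMnmMmnNNMnnnmN
  sorted[11] = mMmnNNMnnnmNNn$nMNNMn
  sorted[12] = mNNn$nMNNMnmMmnNNMnnn
  sorted[13] = mnNNMnnnmNNn$nMNNMnmM
  sorted[14] = n$nMNNMnmMmnNNMnnnmNN
  sorted[15] = nMNNMnmMmnNNMnnnmNNn$
  sorted[16] = nNNMnnnmNNn$nMNNMnmMm
  sorted[17] = nmMmnNNMnnnmNNn$nMNNM
  sorted[18] = nmNNn$nMNNMnmMmnNNMnn
  sorted[19] = nnmNNn$nMNNMnmMmnNNMn
  sorted[20] = nnnmNNn$nMNNMnmMmnNNM
sorted[4] = MnnnmNNn$nMNNMnmMmnNN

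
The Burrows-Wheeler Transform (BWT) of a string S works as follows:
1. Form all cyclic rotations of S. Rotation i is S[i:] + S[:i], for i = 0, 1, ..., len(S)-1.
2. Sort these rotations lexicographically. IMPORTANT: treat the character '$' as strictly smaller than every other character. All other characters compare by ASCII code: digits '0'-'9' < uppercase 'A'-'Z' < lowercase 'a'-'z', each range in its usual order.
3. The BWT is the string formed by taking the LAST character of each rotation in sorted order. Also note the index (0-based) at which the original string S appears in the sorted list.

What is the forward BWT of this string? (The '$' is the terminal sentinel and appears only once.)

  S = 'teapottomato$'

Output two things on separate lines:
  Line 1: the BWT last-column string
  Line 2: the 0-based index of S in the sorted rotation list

Answer: oemtottpa$ato
9

Derivation:
All 13 rotations (rotation i = S[i:]+S[:i]):
  rot[0] = teapottomato$
  rot[1] = eapottomato$t
  rot[2] = apottomato$te
  rot[3] = pottomato$tea
  rot[4] = ottomato$teap
  rot[5] = ttomato$teapo
  rot[6] = tomato$teapot
  rot[7] = omato$teapott
  rot[8] = mato$teapotto
  rot[9] = ato$teapottom
  rot[10] = to$teapottoma
  rot[11] = o$teapottomat
  rot[12] = $teapottomato
Sorted (with $ < everything):
  sorted[0] = $teapottomato  (last char: 'o')
  sorted[1] = apottomato$te  (last char: 'e')
  sorted[2] = ato$teapottom  (last char: 'm')
  sorted[3] = eapottomato$t  (last char: 't')
  sorted[4] = mato$teapotto  (last char: 'o')
  sorted[5] = o$teapottomat  (last char: 't')
  sorted[6] = omato$teapott  (last char: 't')
  sorted[7] = ottomato$teap  (last char: 'p')
  sorted[8] = pottomato$tea  (last char: 'a')
  sorted[9] = teapottomato$  (last char: '$')
  sorted[10] = to$teapottoma  (last char: 'a')
  sorted[11] = tomato$teapot  (last char: 't')
  sorted[12] = ttomato$teapo  (last char: 'o')
Last column: oemtottpa$ato
Original string S is at sorted index 9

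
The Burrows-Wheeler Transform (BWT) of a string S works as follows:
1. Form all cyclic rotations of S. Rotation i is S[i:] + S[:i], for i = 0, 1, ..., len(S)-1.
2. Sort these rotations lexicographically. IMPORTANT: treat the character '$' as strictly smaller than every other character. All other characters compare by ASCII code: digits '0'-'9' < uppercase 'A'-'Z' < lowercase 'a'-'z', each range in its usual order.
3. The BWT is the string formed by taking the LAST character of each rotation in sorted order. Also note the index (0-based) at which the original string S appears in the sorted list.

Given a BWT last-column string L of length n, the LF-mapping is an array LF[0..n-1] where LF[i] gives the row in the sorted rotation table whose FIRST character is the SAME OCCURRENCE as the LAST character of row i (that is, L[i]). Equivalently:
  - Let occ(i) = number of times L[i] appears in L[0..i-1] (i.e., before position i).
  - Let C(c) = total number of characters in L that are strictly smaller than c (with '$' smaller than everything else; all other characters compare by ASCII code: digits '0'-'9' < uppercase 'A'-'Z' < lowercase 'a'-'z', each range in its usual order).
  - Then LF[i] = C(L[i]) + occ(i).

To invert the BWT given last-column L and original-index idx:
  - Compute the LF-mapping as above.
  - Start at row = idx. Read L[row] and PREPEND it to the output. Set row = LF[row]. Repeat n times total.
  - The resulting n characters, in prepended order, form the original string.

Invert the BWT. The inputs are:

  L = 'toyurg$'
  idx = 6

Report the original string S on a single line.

Answer: yogurt$

Derivation:
LF mapping: 4 2 6 5 3 1 0
Walk LF starting at row 6, prepending L[row]:
  step 1: row=6, L[6]='$', prepend. Next row=LF[6]=0
  step 2: row=0, L[0]='t', prepend. Next row=LF[0]=4
  step 3: row=4, L[4]='r', prepend. Next row=LF[4]=3
  step 4: row=3, L[3]='u', prepend. Next row=LF[3]=5
  step 5: row=5, L[5]='g', prepend. Next row=LF[5]=1
  step 6: row=1, L[1]='o', prepend. Next row=LF[1]=2
  step 7: row=2, L[2]='y', prepend. Next row=LF[2]=6
Reversed output: yogurt$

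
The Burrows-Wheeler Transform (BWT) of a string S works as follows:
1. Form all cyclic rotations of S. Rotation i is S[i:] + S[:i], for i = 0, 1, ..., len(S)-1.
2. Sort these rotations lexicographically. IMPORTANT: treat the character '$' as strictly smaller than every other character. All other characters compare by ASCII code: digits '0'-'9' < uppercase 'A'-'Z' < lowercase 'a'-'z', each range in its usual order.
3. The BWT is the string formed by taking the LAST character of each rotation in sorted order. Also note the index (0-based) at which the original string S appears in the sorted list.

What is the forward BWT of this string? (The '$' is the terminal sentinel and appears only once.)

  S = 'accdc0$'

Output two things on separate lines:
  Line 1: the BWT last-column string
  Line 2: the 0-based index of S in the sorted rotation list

All 7 rotations (rotation i = S[i:]+S[:i]):
  rot[0] = accdc0$
  rot[1] = ccdc0$a
  rot[2] = cdc0$ac
  rot[3] = dc0$acc
  rot[4] = c0$accd
  rot[5] = 0$accdc
  rot[6] = $accdc0
Sorted (with $ < everything):
  sorted[0] = $accdc0  (last char: '0')
  sorted[1] = 0$accdc  (last char: 'c')
  sorted[2] = accdc0$  (last char: '$')
  sorted[3] = c0$accd  (last char: 'd')
  sorted[4] = ccdc0$a  (last char: 'a')
  sorted[5] = cdc0$ac  (last char: 'c')
  sorted[6] = dc0$acc  (last char: 'c')
Last column: 0c$dacc
Original string S is at sorted index 2

Answer: 0c$dacc
2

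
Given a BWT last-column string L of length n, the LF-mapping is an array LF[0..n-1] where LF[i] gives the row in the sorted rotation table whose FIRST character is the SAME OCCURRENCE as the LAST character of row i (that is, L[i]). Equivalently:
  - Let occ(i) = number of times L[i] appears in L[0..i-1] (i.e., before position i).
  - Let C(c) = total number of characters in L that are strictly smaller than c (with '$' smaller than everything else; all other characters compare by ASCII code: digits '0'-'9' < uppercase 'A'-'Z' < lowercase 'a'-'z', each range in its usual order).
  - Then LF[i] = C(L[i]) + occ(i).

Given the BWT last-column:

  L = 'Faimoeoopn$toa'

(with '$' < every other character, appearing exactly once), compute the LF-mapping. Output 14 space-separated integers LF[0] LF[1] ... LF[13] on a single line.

Answer: 1 2 5 6 8 4 9 10 12 7 0 13 11 3

Derivation:
Char counts: '$':1, 'F':1, 'a':2, 'e':1, 'i':1, 'm':1, 'n':1, 'o':4, 'p':1, 't':1
C (first-col start): C('$')=0, C('F')=1, C('a')=2, C('e')=4, C('i')=5, C('m')=6, C('n')=7, C('o')=8, C('p')=12, C('t')=13
L[0]='F': occ=0, LF[0]=C('F')+0=1+0=1
L[1]='a': occ=0, LF[1]=C('a')+0=2+0=2
L[2]='i': occ=0, LF[2]=C('i')+0=5+0=5
L[3]='m': occ=0, LF[3]=C('m')+0=6+0=6
L[4]='o': occ=0, LF[4]=C('o')+0=8+0=8
L[5]='e': occ=0, LF[5]=C('e')+0=4+0=4
L[6]='o': occ=1, LF[6]=C('o')+1=8+1=9
L[7]='o': occ=2, LF[7]=C('o')+2=8+2=10
L[8]='p': occ=0, LF[8]=C('p')+0=12+0=12
L[9]='n': occ=0, LF[9]=C('n')+0=7+0=7
L[10]='$': occ=0, LF[10]=C('$')+0=0+0=0
L[11]='t': occ=0, LF[11]=C('t')+0=13+0=13
L[12]='o': occ=3, LF[12]=C('o')+3=8+3=11
L[13]='a': occ=1, LF[13]=C('a')+1=2+1=3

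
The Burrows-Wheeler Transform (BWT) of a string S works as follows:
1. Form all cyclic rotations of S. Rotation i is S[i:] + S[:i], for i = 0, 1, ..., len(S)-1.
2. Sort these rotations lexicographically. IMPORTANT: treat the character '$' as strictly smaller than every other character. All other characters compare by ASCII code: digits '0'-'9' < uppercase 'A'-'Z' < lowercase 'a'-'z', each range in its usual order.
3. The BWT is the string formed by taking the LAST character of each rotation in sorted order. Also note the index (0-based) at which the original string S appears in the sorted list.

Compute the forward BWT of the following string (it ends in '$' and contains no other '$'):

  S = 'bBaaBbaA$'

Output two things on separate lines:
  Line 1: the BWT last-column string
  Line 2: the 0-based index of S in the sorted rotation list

Answer: AababaB$B
7

Derivation:
All 9 rotations (rotation i = S[i:]+S[:i]):
  rot[0] = bBaaBbaA$
  rot[1] = BaaBbaA$b
  rot[2] = aaBbaA$bB
  rot[3] = aBbaA$bBa
  rot[4] = BbaA$bBaa
  rot[5] = baA$bBaaB
  rot[6] = aA$bBaaBb
  rot[7] = A$bBaaBba
  rot[8] = $bBaaBbaA
Sorted (with $ < everything):
  sorted[0] = $bBaaBbaA  (last char: 'A')
  sorted[1] = A$bBaaBba  (last char: 'a')
  sorted[2] = BaaBbaA$b  (last char: 'b')
  sorted[3] = BbaA$bBaa  (last char: 'a')
  sorted[4] = aA$bBaaBb  (last char: 'b')
  sorted[5] = aBbaA$bBa  (last char: 'a')
  sorted[6] = aaBbaA$bB  (last char: 'B')
  sorted[7] = bBaaBbaA$  (last char: '$')
  sorted[8] = baA$bBaaB  (last char: 'B')
Last column: AababaB$B
Original string S is at sorted index 7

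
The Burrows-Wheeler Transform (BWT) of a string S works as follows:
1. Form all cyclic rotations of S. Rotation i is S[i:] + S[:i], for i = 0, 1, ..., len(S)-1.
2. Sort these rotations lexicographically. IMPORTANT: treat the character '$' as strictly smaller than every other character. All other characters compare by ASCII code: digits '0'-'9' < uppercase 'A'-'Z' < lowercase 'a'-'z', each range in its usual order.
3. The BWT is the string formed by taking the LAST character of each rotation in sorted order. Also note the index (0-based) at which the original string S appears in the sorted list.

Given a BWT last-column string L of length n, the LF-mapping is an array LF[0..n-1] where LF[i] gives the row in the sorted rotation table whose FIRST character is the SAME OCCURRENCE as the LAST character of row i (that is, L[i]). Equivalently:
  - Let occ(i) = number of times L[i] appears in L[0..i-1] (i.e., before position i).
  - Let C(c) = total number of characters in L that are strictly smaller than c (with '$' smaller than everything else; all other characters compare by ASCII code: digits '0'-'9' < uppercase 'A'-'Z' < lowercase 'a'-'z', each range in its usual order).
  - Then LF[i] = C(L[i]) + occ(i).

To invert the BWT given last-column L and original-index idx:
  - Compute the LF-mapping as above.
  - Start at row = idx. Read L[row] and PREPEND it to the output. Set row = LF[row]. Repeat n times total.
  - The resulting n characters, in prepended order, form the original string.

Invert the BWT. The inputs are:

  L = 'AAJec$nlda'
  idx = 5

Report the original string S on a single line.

Answer: candleJAA$

Derivation:
LF mapping: 1 2 3 7 5 0 9 8 6 4
Walk LF starting at row 5, prepending L[row]:
  step 1: row=5, L[5]='$', prepend. Next row=LF[5]=0
  step 2: row=0, L[0]='A', prepend. Next row=LF[0]=1
  step 3: row=1, L[1]='A', prepend. Next row=LF[1]=2
  step 4: row=2, L[2]='J', prepend. Next row=LF[2]=3
  step 5: row=3, L[3]='e', prepend. Next row=LF[3]=7
  step 6: row=7, L[7]='l', prepend. Next row=LF[7]=8
  step 7: row=8, L[8]='d', prepend. Next row=LF[8]=6
  step 8: row=6, L[6]='n', prepend. Next row=LF[6]=9
  step 9: row=9, L[9]='a', prepend. Next row=LF[9]=4
  step 10: row=4, L[4]='c', prepend. Next row=LF[4]=5
Reversed output: candleJAA$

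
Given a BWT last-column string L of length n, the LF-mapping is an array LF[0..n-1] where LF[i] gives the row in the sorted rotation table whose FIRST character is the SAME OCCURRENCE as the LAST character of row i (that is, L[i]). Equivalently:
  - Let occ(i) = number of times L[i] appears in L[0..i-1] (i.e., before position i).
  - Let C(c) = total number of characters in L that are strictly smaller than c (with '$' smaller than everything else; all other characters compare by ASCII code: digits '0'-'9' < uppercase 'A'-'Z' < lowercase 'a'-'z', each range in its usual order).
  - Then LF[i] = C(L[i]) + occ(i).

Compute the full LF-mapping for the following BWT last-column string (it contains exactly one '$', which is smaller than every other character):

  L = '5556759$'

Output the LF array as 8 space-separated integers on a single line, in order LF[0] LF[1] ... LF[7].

Char counts: '$':1, '5':4, '6':1, '7':1, '9':1
C (first-col start): C('$')=0, C('5')=1, C('6')=5, C('7')=6, C('9')=7
L[0]='5': occ=0, LF[0]=C('5')+0=1+0=1
L[1]='5': occ=1, LF[1]=C('5')+1=1+1=2
L[2]='5': occ=2, LF[2]=C('5')+2=1+2=3
L[3]='6': occ=0, LF[3]=C('6')+0=5+0=5
L[4]='7': occ=0, LF[4]=C('7')+0=6+0=6
L[5]='5': occ=3, LF[5]=C('5')+3=1+3=4
L[6]='9': occ=0, LF[6]=C('9')+0=7+0=7
L[7]='$': occ=0, LF[7]=C('$')+0=0+0=0

Answer: 1 2 3 5 6 4 7 0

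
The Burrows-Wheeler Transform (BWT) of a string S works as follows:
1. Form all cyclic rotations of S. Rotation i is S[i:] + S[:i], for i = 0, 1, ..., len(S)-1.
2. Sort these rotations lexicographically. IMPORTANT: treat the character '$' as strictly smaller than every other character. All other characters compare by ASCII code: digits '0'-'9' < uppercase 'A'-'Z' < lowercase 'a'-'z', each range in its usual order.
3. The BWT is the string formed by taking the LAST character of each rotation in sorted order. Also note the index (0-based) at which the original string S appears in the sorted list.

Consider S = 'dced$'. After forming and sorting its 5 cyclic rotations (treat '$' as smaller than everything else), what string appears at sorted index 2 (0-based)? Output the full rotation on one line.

Answer: d$dce

Derivation:
All 5 rotations (rotation i = S[i:]+S[:i]):
  rot[0] = dced$
  rot[1] = ced$d
  rot[2] = ed$dc
  rot[3] = d$dce
  rot[4] = $dced
Sorted (with $ < everything):
  sorted[0] = $dced
  sorted[1] = ced$d
  sorted[2] = d$dce
  sorted[3] = dced$
  sorted[4] = ed$dc
sorted[2] = d$dce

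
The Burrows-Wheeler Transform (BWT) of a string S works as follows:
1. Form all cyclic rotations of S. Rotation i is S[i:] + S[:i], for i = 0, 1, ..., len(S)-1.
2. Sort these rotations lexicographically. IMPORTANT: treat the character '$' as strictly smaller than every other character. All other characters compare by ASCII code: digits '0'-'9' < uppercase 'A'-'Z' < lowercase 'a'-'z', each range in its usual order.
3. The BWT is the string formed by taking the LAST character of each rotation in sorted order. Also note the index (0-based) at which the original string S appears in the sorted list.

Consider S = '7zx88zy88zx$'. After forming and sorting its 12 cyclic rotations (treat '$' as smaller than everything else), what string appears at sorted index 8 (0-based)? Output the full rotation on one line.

All 12 rotations (rotation i = S[i:]+S[:i]):
  rot[0] = 7zx88zy88zx$
  rot[1] = zx88zy88zx$7
  rot[2] = x88zy88zx$7z
  rot[3] = 88zy88zx$7zx
  rot[4] = 8zy88zx$7zx8
  rot[5] = zy88zx$7zx88
  rot[6] = y88zx$7zx88z
  rot[7] = 88zx$7zx88zy
  rot[8] = 8zx$7zx88zy8
  rot[9] = zx$7zx88zy88
  rot[10] = x$7zx88zy88z
  rot[11] = $7zx88zy88zx
Sorted (with $ < everything):
  sorted[0] = $7zx88zy88zx
  sorted[1] = 7zx88zy88zx$
  sorted[2] = 88zx$7zx88zy
  sorted[3] = 88zy88zx$7zx
  sorted[4] = 8zx$7zx88zy8
  sorted[5] = 8zy88zx$7zx8
  sorted[6] = x$7zx88zy88z
  sorted[7] = x88zy88zx$7z
  sorted[8] = y88zx$7zx88z
  sorted[9] = zx$7zx88zy88
  sorted[10] = zx88zy88zx$7
  sorted[11] = zy88zx$7zx88
sorted[8] = y88zx$7zx88z

Answer: y88zx$7zx88z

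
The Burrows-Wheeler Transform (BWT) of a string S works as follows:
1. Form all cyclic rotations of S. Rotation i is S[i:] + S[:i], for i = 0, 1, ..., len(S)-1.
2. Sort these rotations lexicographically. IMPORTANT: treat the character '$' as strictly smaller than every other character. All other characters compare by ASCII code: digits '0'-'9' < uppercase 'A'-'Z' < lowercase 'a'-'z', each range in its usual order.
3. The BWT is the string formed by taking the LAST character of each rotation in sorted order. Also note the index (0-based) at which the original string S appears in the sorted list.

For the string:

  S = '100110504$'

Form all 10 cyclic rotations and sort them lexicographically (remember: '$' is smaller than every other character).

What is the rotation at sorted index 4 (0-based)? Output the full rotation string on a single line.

Answer: 0504$10011

Derivation:
All 10 rotations (rotation i = S[i:]+S[:i]):
  rot[0] = 100110504$
  rot[1] = 00110504$1
  rot[2] = 0110504$10
  rot[3] = 110504$100
  rot[4] = 10504$1001
  rot[5] = 0504$10011
  rot[6] = 504$100110
  rot[7] = 04$1001105
  rot[8] = 4$10011050
  rot[9] = $100110504
Sorted (with $ < everything):
  sorted[0] = $100110504
  sorted[1] = 00110504$1
  sorted[2] = 0110504$10
  sorted[3] = 04$1001105
  sorted[4] = 0504$10011
  sorted[5] = 100110504$
  sorted[6] = 10504$1001
  sorted[7] = 110504$100
  sorted[8] = 4$10011050
  sorted[9] = 504$100110
sorted[4] = 0504$10011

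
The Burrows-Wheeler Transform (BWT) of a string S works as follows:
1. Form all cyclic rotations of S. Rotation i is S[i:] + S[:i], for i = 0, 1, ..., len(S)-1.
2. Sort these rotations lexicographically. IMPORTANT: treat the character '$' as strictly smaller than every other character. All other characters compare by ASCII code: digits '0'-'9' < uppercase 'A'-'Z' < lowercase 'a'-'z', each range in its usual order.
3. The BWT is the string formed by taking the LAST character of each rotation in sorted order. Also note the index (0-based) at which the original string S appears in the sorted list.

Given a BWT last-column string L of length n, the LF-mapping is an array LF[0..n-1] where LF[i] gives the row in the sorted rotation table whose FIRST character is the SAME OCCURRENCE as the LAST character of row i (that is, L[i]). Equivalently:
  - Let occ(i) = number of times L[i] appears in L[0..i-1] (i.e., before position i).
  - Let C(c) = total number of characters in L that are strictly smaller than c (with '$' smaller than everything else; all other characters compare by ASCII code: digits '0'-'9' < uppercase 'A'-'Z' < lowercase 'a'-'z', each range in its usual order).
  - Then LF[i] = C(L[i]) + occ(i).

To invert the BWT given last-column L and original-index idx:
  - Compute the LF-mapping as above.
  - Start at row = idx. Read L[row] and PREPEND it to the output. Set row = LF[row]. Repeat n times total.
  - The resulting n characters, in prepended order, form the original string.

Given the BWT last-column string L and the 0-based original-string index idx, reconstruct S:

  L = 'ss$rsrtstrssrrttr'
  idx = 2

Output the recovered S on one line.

LF mapping: 7 8 0 1 9 2 13 10 14 3 11 12 4 5 15 16 6
Walk LF starting at row 2, prepending L[row]:
  step 1: row=2, L[2]='$', prepend. Next row=LF[2]=0
  step 2: row=0, L[0]='s', prepend. Next row=LF[0]=7
  step 3: row=7, L[7]='s', prepend. Next row=LF[7]=10
  step 4: row=10, L[10]='s', prepend. Next row=LF[10]=11
  step 5: row=11, L[11]='s', prepend. Next row=LF[11]=12
  step 6: row=12, L[12]='r', prepend. Next row=LF[12]=4
  step 7: row=4, L[4]='s', prepend. Next row=LF[4]=9
  step 8: row=9, L[9]='r', prepend. Next row=LF[9]=3
  step 9: row=3, L[3]='r', prepend. Next row=LF[3]=1
  step 10: row=1, L[1]='s', prepend. Next row=LF[1]=8
  step 11: row=8, L[8]='t', prepend. Next row=LF[8]=14
  step 12: row=14, L[14]='t', prepend. Next row=LF[14]=15
  step 13: row=15, L[15]='t', prepend. Next row=LF[15]=16
  step 14: row=16, L[16]='r', prepend. Next row=LF[16]=6
  step 15: row=6, L[6]='t', prepend. Next row=LF[6]=13
  step 16: row=13, L[13]='r', prepend. Next row=LF[13]=5
  step 17: row=5, L[5]='r', prepend. Next row=LF[5]=2
Reversed output: rrtrtttsrrsrssss$

Answer: rrtrtttsrrsrssss$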